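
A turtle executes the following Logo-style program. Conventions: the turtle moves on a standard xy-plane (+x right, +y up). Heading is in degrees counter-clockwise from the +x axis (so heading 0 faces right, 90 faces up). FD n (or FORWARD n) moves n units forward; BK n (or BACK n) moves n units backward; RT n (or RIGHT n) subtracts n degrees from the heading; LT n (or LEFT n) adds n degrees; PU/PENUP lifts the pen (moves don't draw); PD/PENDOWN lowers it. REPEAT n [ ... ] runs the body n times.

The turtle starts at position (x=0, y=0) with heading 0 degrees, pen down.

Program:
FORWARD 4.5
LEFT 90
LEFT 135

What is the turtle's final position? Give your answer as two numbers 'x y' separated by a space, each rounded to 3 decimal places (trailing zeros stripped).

Executing turtle program step by step:
Start: pos=(0,0), heading=0, pen down
FD 4.5: (0,0) -> (4.5,0) [heading=0, draw]
LT 90: heading 0 -> 90
LT 135: heading 90 -> 225
Final: pos=(4.5,0), heading=225, 1 segment(s) drawn

Answer: 4.5 0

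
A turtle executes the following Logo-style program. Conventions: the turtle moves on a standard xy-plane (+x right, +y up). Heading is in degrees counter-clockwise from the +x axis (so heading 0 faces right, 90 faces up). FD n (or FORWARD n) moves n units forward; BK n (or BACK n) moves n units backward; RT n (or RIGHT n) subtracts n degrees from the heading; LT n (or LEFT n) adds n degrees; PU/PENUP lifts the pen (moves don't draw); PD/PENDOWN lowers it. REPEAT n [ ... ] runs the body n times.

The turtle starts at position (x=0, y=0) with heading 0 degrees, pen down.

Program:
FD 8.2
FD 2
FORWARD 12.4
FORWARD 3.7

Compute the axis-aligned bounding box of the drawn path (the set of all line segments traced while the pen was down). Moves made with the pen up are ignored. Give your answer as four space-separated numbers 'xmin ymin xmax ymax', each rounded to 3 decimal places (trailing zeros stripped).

Answer: 0 0 26.3 0

Derivation:
Executing turtle program step by step:
Start: pos=(0,0), heading=0, pen down
FD 8.2: (0,0) -> (8.2,0) [heading=0, draw]
FD 2: (8.2,0) -> (10.2,0) [heading=0, draw]
FD 12.4: (10.2,0) -> (22.6,0) [heading=0, draw]
FD 3.7: (22.6,0) -> (26.3,0) [heading=0, draw]
Final: pos=(26.3,0), heading=0, 4 segment(s) drawn

Segment endpoints: x in {0, 8.2, 10.2, 22.6, 26.3}, y in {0}
xmin=0, ymin=0, xmax=26.3, ymax=0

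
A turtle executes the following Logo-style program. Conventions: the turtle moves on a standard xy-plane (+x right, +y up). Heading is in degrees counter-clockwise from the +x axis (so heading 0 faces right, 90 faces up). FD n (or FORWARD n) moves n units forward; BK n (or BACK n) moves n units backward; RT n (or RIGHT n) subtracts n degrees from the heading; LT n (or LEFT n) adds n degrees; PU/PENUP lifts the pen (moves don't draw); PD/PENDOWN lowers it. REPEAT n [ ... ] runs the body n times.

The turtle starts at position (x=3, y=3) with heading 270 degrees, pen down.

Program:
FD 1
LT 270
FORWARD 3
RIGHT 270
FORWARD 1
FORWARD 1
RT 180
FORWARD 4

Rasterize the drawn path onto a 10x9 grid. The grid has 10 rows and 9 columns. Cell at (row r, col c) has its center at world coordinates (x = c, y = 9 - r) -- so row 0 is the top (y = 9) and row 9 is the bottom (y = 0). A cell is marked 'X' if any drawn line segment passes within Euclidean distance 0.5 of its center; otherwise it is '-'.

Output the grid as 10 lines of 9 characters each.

Answer: ---------
---------
---------
---------
---------
X--------
X--X-----
XXXX-----
X--------
X--------

Derivation:
Segment 0: (3,3) -> (3,2)
Segment 1: (3,2) -> (0,2)
Segment 2: (0,2) -> (-0,1)
Segment 3: (-0,1) -> (-0,0)
Segment 4: (-0,0) -> (-0,4)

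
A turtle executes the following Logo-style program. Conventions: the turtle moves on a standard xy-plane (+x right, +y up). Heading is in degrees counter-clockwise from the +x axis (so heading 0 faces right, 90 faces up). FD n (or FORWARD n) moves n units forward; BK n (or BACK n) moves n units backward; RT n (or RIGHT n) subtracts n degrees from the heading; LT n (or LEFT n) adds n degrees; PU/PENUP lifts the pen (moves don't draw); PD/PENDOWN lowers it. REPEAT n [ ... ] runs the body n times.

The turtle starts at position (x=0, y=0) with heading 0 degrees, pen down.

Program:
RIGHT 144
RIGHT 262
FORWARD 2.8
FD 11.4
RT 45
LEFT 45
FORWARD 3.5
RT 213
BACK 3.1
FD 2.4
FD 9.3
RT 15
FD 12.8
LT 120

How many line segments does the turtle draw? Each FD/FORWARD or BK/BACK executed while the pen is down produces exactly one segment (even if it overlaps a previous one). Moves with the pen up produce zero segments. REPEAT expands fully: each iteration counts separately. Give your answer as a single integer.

Answer: 7

Derivation:
Executing turtle program step by step:
Start: pos=(0,0), heading=0, pen down
RT 144: heading 0 -> 216
RT 262: heading 216 -> 314
FD 2.8: (0,0) -> (1.945,-2.014) [heading=314, draw]
FD 11.4: (1.945,-2.014) -> (9.864,-10.215) [heading=314, draw]
RT 45: heading 314 -> 269
LT 45: heading 269 -> 314
FD 3.5: (9.864,-10.215) -> (12.295,-12.732) [heading=314, draw]
RT 213: heading 314 -> 101
BK 3.1: (12.295,-12.732) -> (12.887,-15.775) [heading=101, draw]
FD 2.4: (12.887,-15.775) -> (12.429,-13.419) [heading=101, draw]
FD 9.3: (12.429,-13.419) -> (10.654,-4.29) [heading=101, draw]
RT 15: heading 101 -> 86
FD 12.8: (10.654,-4.29) -> (11.547,8.478) [heading=86, draw]
LT 120: heading 86 -> 206
Final: pos=(11.547,8.478), heading=206, 7 segment(s) drawn
Segments drawn: 7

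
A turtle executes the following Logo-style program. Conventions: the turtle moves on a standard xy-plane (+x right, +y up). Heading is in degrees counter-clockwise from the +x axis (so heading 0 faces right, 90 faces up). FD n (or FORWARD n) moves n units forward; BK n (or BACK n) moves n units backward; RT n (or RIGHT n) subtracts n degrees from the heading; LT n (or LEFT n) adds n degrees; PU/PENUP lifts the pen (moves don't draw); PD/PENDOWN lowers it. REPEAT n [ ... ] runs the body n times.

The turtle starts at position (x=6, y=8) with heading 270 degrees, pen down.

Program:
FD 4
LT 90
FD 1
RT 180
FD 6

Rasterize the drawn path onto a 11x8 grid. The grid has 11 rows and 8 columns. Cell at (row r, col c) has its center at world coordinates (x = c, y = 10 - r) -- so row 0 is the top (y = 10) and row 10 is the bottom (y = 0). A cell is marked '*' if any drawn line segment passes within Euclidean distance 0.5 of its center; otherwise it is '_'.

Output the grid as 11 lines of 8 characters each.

Answer: ________
________
______*_
______*_
______*_
______*_
_*******
________
________
________
________

Derivation:
Segment 0: (6,8) -> (6,4)
Segment 1: (6,4) -> (7,4)
Segment 2: (7,4) -> (1,4)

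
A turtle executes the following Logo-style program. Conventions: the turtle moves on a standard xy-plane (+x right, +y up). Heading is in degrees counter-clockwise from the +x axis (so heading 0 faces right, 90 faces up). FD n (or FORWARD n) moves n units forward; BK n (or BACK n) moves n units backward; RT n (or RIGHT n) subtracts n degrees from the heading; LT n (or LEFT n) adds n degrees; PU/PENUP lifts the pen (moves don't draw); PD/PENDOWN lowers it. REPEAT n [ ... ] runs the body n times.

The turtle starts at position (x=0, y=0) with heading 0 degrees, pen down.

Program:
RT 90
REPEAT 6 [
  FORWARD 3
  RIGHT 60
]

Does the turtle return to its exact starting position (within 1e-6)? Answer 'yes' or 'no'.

Answer: yes

Derivation:
Executing turtle program step by step:
Start: pos=(0,0), heading=0, pen down
RT 90: heading 0 -> 270
REPEAT 6 [
  -- iteration 1/6 --
  FD 3: (0,0) -> (0,-3) [heading=270, draw]
  RT 60: heading 270 -> 210
  -- iteration 2/6 --
  FD 3: (0,-3) -> (-2.598,-4.5) [heading=210, draw]
  RT 60: heading 210 -> 150
  -- iteration 3/6 --
  FD 3: (-2.598,-4.5) -> (-5.196,-3) [heading=150, draw]
  RT 60: heading 150 -> 90
  -- iteration 4/6 --
  FD 3: (-5.196,-3) -> (-5.196,0) [heading=90, draw]
  RT 60: heading 90 -> 30
  -- iteration 5/6 --
  FD 3: (-5.196,0) -> (-2.598,1.5) [heading=30, draw]
  RT 60: heading 30 -> 330
  -- iteration 6/6 --
  FD 3: (-2.598,1.5) -> (0,0) [heading=330, draw]
  RT 60: heading 330 -> 270
]
Final: pos=(0,0), heading=270, 6 segment(s) drawn

Start position: (0, 0)
Final position: (0, 0)
Distance = 0; < 1e-6 -> CLOSED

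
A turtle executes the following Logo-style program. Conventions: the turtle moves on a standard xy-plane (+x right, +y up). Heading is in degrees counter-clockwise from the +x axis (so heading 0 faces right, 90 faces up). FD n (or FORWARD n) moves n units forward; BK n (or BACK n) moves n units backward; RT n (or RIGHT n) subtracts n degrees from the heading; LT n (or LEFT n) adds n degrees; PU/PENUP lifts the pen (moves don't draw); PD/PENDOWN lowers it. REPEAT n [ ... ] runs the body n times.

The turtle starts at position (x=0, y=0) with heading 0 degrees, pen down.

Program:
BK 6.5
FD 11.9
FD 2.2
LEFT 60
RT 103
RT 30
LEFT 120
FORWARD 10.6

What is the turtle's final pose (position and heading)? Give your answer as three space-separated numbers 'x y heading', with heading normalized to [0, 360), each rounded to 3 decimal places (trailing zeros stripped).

Executing turtle program step by step:
Start: pos=(0,0), heading=0, pen down
BK 6.5: (0,0) -> (-6.5,0) [heading=0, draw]
FD 11.9: (-6.5,0) -> (5.4,0) [heading=0, draw]
FD 2.2: (5.4,0) -> (7.6,0) [heading=0, draw]
LT 60: heading 0 -> 60
RT 103: heading 60 -> 317
RT 30: heading 317 -> 287
LT 120: heading 287 -> 47
FD 10.6: (7.6,0) -> (14.829,7.752) [heading=47, draw]
Final: pos=(14.829,7.752), heading=47, 4 segment(s) drawn

Answer: 14.829 7.752 47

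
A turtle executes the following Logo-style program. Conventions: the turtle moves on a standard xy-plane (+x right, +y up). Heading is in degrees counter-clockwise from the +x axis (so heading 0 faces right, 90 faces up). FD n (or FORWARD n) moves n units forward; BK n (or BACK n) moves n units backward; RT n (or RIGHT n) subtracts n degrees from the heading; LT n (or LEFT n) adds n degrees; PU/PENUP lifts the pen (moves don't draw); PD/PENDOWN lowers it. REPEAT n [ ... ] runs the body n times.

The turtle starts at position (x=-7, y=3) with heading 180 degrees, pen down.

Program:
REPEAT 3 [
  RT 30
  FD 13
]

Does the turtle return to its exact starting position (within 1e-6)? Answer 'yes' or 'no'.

Answer: no

Derivation:
Executing turtle program step by step:
Start: pos=(-7,3), heading=180, pen down
REPEAT 3 [
  -- iteration 1/3 --
  RT 30: heading 180 -> 150
  FD 13: (-7,3) -> (-18.258,9.5) [heading=150, draw]
  -- iteration 2/3 --
  RT 30: heading 150 -> 120
  FD 13: (-18.258,9.5) -> (-24.758,20.758) [heading=120, draw]
  -- iteration 3/3 --
  RT 30: heading 120 -> 90
  FD 13: (-24.758,20.758) -> (-24.758,33.758) [heading=90, draw]
]
Final: pos=(-24.758,33.758), heading=90, 3 segment(s) drawn

Start position: (-7, 3)
Final position: (-24.758, 33.758)
Distance = 35.517; >= 1e-6 -> NOT closed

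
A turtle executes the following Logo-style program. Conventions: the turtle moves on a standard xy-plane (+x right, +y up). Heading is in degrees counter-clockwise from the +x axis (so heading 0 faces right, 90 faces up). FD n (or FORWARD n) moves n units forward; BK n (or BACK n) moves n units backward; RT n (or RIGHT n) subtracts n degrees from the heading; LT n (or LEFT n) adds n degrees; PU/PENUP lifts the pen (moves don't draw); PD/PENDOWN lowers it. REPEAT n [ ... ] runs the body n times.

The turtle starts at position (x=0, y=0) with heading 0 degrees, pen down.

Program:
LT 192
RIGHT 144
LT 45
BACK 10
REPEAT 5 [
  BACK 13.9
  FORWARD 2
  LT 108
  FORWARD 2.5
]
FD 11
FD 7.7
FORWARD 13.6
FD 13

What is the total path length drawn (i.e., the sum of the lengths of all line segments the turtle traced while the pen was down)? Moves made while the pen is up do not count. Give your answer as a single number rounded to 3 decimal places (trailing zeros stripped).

Executing turtle program step by step:
Start: pos=(0,0), heading=0, pen down
LT 192: heading 0 -> 192
RT 144: heading 192 -> 48
LT 45: heading 48 -> 93
BK 10: (0,0) -> (0.523,-9.986) [heading=93, draw]
REPEAT 5 [
  -- iteration 1/5 --
  BK 13.9: (0.523,-9.986) -> (1.251,-23.867) [heading=93, draw]
  FD 2: (1.251,-23.867) -> (1.146,-21.87) [heading=93, draw]
  LT 108: heading 93 -> 201
  FD 2.5: (1.146,-21.87) -> (-1.188,-22.766) [heading=201, draw]
  -- iteration 2/5 --
  BK 13.9: (-1.188,-22.766) -> (11.789,-17.785) [heading=201, draw]
  FD 2: (11.789,-17.785) -> (9.922,-18.501) [heading=201, draw]
  LT 108: heading 201 -> 309
  FD 2.5: (9.922,-18.501) -> (11.495,-20.444) [heading=309, draw]
  -- iteration 3/5 --
  BK 13.9: (11.495,-20.444) -> (2.748,-9.642) [heading=309, draw]
  FD 2: (2.748,-9.642) -> (4.006,-11.196) [heading=309, draw]
  LT 108: heading 309 -> 57
  FD 2.5: (4.006,-11.196) -> (5.368,-9.099) [heading=57, draw]
  -- iteration 4/5 --
  BK 13.9: (5.368,-9.099) -> (-2.203,-20.757) [heading=57, draw]
  FD 2: (-2.203,-20.757) -> (-1.113,-19.08) [heading=57, draw]
  LT 108: heading 57 -> 165
  FD 2.5: (-1.113,-19.08) -> (-3.528,-18.433) [heading=165, draw]
  -- iteration 5/5 --
  BK 13.9: (-3.528,-18.433) -> (9.898,-22.03) [heading=165, draw]
  FD 2: (9.898,-22.03) -> (7.966,-21.513) [heading=165, draw]
  LT 108: heading 165 -> 273
  FD 2.5: (7.966,-21.513) -> (8.097,-24.009) [heading=273, draw]
]
FD 11: (8.097,-24.009) -> (8.673,-34.994) [heading=273, draw]
FD 7.7: (8.673,-34.994) -> (9.076,-42.684) [heading=273, draw]
FD 13.6: (9.076,-42.684) -> (9.788,-56.265) [heading=273, draw]
FD 13: (9.788,-56.265) -> (10.468,-69.247) [heading=273, draw]
Final: pos=(10.468,-69.247), heading=273, 20 segment(s) drawn

Segment lengths:
  seg 1: (0,0) -> (0.523,-9.986), length = 10
  seg 2: (0.523,-9.986) -> (1.251,-23.867), length = 13.9
  seg 3: (1.251,-23.867) -> (1.146,-21.87), length = 2
  seg 4: (1.146,-21.87) -> (-1.188,-22.766), length = 2.5
  seg 5: (-1.188,-22.766) -> (11.789,-17.785), length = 13.9
  seg 6: (11.789,-17.785) -> (9.922,-18.501), length = 2
  seg 7: (9.922,-18.501) -> (11.495,-20.444), length = 2.5
  seg 8: (11.495,-20.444) -> (2.748,-9.642), length = 13.9
  seg 9: (2.748,-9.642) -> (4.006,-11.196), length = 2
  seg 10: (4.006,-11.196) -> (5.368,-9.099), length = 2.5
  seg 11: (5.368,-9.099) -> (-2.203,-20.757), length = 13.9
  seg 12: (-2.203,-20.757) -> (-1.113,-19.08), length = 2
  seg 13: (-1.113,-19.08) -> (-3.528,-18.433), length = 2.5
  seg 14: (-3.528,-18.433) -> (9.898,-22.03), length = 13.9
  seg 15: (9.898,-22.03) -> (7.966,-21.513), length = 2
  seg 16: (7.966,-21.513) -> (8.097,-24.009), length = 2.5
  seg 17: (8.097,-24.009) -> (8.673,-34.994), length = 11
  seg 18: (8.673,-34.994) -> (9.076,-42.684), length = 7.7
  seg 19: (9.076,-42.684) -> (9.788,-56.265), length = 13.6
  seg 20: (9.788,-56.265) -> (10.468,-69.247), length = 13
Total = 147.3

Answer: 147.3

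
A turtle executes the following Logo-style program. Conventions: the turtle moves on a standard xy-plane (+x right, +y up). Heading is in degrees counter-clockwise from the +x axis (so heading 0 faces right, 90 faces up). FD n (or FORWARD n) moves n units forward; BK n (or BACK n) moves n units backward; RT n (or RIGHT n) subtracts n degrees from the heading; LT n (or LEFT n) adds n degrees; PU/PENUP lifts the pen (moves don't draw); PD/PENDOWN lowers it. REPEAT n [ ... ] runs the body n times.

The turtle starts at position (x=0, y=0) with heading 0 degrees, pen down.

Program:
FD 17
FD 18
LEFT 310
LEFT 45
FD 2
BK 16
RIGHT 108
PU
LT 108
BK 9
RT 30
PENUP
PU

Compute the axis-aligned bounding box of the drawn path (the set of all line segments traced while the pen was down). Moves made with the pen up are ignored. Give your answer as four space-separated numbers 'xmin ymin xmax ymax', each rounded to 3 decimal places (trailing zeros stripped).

Answer: 0 -0.174 36.992 1.22

Derivation:
Executing turtle program step by step:
Start: pos=(0,0), heading=0, pen down
FD 17: (0,0) -> (17,0) [heading=0, draw]
FD 18: (17,0) -> (35,0) [heading=0, draw]
LT 310: heading 0 -> 310
LT 45: heading 310 -> 355
FD 2: (35,0) -> (36.992,-0.174) [heading=355, draw]
BK 16: (36.992,-0.174) -> (21.053,1.22) [heading=355, draw]
RT 108: heading 355 -> 247
PU: pen up
LT 108: heading 247 -> 355
BK 9: (21.053,1.22) -> (12.088,2.005) [heading=355, move]
RT 30: heading 355 -> 325
PU: pen up
PU: pen up
Final: pos=(12.088,2.005), heading=325, 4 segment(s) drawn

Segment endpoints: x in {0, 17, 21.053, 35, 36.992}, y in {-0.174, 0, 1.22}
xmin=0, ymin=-0.174, xmax=36.992, ymax=1.22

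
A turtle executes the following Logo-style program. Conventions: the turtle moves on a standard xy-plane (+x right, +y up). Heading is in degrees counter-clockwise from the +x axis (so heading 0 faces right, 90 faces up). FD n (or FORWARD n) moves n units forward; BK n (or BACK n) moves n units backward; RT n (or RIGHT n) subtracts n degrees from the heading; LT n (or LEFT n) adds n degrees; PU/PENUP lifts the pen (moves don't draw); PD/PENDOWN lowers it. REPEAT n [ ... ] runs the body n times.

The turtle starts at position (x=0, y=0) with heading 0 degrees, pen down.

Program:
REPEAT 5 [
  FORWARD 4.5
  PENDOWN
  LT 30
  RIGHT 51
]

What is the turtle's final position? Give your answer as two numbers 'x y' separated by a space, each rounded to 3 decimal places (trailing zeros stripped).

Executing turtle program step by step:
Start: pos=(0,0), heading=0, pen down
REPEAT 5 [
  -- iteration 1/5 --
  FD 4.5: (0,0) -> (4.5,0) [heading=0, draw]
  PD: pen down
  LT 30: heading 0 -> 30
  RT 51: heading 30 -> 339
  -- iteration 2/5 --
  FD 4.5: (4.5,0) -> (8.701,-1.613) [heading=339, draw]
  PD: pen down
  LT 30: heading 339 -> 9
  RT 51: heading 9 -> 318
  -- iteration 3/5 --
  FD 4.5: (8.701,-1.613) -> (12.045,-4.624) [heading=318, draw]
  PD: pen down
  LT 30: heading 318 -> 348
  RT 51: heading 348 -> 297
  -- iteration 4/5 --
  FD 4.5: (12.045,-4.624) -> (14.088,-8.633) [heading=297, draw]
  PD: pen down
  LT 30: heading 297 -> 327
  RT 51: heading 327 -> 276
  -- iteration 5/5 --
  FD 4.5: (14.088,-8.633) -> (14.559,-13.109) [heading=276, draw]
  PD: pen down
  LT 30: heading 276 -> 306
  RT 51: heading 306 -> 255
]
Final: pos=(14.559,-13.109), heading=255, 5 segment(s) drawn

Answer: 14.559 -13.109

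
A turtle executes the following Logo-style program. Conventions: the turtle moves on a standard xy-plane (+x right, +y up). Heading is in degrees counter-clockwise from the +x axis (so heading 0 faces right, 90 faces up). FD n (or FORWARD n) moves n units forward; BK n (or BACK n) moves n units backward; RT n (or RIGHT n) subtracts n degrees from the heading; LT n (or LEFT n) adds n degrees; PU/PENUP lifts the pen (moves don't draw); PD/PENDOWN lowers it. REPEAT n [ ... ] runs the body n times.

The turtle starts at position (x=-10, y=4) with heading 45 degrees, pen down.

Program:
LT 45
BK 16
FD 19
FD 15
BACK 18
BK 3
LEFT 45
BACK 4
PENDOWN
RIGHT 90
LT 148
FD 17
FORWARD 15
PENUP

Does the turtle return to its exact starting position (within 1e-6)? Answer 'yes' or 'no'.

Answer: no

Derivation:
Executing turtle program step by step:
Start: pos=(-10,4), heading=45, pen down
LT 45: heading 45 -> 90
BK 16: (-10,4) -> (-10,-12) [heading=90, draw]
FD 19: (-10,-12) -> (-10,7) [heading=90, draw]
FD 15: (-10,7) -> (-10,22) [heading=90, draw]
BK 18: (-10,22) -> (-10,4) [heading=90, draw]
BK 3: (-10,4) -> (-10,1) [heading=90, draw]
LT 45: heading 90 -> 135
BK 4: (-10,1) -> (-7.172,-1.828) [heading=135, draw]
PD: pen down
RT 90: heading 135 -> 45
LT 148: heading 45 -> 193
FD 17: (-7.172,-1.828) -> (-23.736,-5.653) [heading=193, draw]
FD 15: (-23.736,-5.653) -> (-38.351,-9.027) [heading=193, draw]
PU: pen up
Final: pos=(-38.351,-9.027), heading=193, 8 segment(s) drawn

Start position: (-10, 4)
Final position: (-38.351, -9.027)
Distance = 31.201; >= 1e-6 -> NOT closed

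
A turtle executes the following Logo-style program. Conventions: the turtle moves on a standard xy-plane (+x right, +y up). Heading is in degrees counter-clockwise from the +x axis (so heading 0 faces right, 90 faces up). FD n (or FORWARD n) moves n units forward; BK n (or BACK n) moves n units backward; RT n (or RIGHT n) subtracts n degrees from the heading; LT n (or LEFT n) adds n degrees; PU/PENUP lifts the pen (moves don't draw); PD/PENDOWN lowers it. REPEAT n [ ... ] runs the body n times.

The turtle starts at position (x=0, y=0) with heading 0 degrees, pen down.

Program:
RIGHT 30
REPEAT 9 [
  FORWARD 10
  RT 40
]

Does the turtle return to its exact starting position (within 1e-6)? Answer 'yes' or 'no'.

Answer: yes

Derivation:
Executing turtle program step by step:
Start: pos=(0,0), heading=0, pen down
RT 30: heading 0 -> 330
REPEAT 9 [
  -- iteration 1/9 --
  FD 10: (0,0) -> (8.66,-5) [heading=330, draw]
  RT 40: heading 330 -> 290
  -- iteration 2/9 --
  FD 10: (8.66,-5) -> (12.08,-14.397) [heading=290, draw]
  RT 40: heading 290 -> 250
  -- iteration 3/9 --
  FD 10: (12.08,-14.397) -> (8.66,-23.794) [heading=250, draw]
  RT 40: heading 250 -> 210
  -- iteration 4/9 --
  FD 10: (8.66,-23.794) -> (0,-28.794) [heading=210, draw]
  RT 40: heading 210 -> 170
  -- iteration 5/9 --
  FD 10: (0,-28.794) -> (-9.848,-27.057) [heading=170, draw]
  RT 40: heading 170 -> 130
  -- iteration 6/9 --
  FD 10: (-9.848,-27.057) -> (-16.276,-19.397) [heading=130, draw]
  RT 40: heading 130 -> 90
  -- iteration 7/9 --
  FD 10: (-16.276,-19.397) -> (-16.276,-9.397) [heading=90, draw]
  RT 40: heading 90 -> 50
  -- iteration 8/9 --
  FD 10: (-16.276,-9.397) -> (-9.848,-1.736) [heading=50, draw]
  RT 40: heading 50 -> 10
  -- iteration 9/9 --
  FD 10: (-9.848,-1.736) -> (0,0) [heading=10, draw]
  RT 40: heading 10 -> 330
]
Final: pos=(0,0), heading=330, 9 segment(s) drawn

Start position: (0, 0)
Final position: (0, 0)
Distance = 0; < 1e-6 -> CLOSED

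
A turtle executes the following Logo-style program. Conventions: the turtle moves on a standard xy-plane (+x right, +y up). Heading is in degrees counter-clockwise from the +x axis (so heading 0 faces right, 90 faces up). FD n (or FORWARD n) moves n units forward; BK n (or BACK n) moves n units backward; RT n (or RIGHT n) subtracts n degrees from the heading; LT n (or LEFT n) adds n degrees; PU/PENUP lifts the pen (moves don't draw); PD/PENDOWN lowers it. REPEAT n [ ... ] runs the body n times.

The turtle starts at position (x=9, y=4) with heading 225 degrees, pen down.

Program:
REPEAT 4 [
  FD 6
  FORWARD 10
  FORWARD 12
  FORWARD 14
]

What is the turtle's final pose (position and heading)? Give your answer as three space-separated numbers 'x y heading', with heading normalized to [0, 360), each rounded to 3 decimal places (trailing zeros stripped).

Answer: -109.794 -114.794 225

Derivation:
Executing turtle program step by step:
Start: pos=(9,4), heading=225, pen down
REPEAT 4 [
  -- iteration 1/4 --
  FD 6: (9,4) -> (4.757,-0.243) [heading=225, draw]
  FD 10: (4.757,-0.243) -> (-2.314,-7.314) [heading=225, draw]
  FD 12: (-2.314,-7.314) -> (-10.799,-15.799) [heading=225, draw]
  FD 14: (-10.799,-15.799) -> (-20.698,-25.698) [heading=225, draw]
  -- iteration 2/4 --
  FD 6: (-20.698,-25.698) -> (-24.941,-29.941) [heading=225, draw]
  FD 10: (-24.941,-29.941) -> (-32.012,-37.012) [heading=225, draw]
  FD 12: (-32.012,-37.012) -> (-40.497,-45.497) [heading=225, draw]
  FD 14: (-40.497,-45.497) -> (-50.397,-55.397) [heading=225, draw]
  -- iteration 3/4 --
  FD 6: (-50.397,-55.397) -> (-54.64,-59.64) [heading=225, draw]
  FD 10: (-54.64,-59.64) -> (-61.711,-66.711) [heading=225, draw]
  FD 12: (-61.711,-66.711) -> (-70.196,-75.196) [heading=225, draw]
  FD 14: (-70.196,-75.196) -> (-80.095,-85.095) [heading=225, draw]
  -- iteration 4/4 --
  FD 6: (-80.095,-85.095) -> (-84.338,-89.338) [heading=225, draw]
  FD 10: (-84.338,-89.338) -> (-91.409,-96.409) [heading=225, draw]
  FD 12: (-91.409,-96.409) -> (-99.894,-104.894) [heading=225, draw]
  FD 14: (-99.894,-104.894) -> (-109.794,-114.794) [heading=225, draw]
]
Final: pos=(-109.794,-114.794), heading=225, 16 segment(s) drawn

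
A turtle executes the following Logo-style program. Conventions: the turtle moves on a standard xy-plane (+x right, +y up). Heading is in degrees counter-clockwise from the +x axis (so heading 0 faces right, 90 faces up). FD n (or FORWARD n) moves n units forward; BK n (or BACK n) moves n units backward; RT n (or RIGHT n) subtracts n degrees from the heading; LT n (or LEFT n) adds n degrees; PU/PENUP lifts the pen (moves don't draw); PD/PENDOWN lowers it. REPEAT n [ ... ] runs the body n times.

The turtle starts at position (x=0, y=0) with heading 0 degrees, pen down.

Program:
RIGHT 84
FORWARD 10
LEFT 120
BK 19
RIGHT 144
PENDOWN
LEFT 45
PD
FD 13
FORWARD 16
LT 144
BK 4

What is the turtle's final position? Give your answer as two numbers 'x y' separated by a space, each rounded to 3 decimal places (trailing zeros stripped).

Answer: -1.786 -50.903

Derivation:
Executing turtle program step by step:
Start: pos=(0,0), heading=0, pen down
RT 84: heading 0 -> 276
FD 10: (0,0) -> (1.045,-9.945) [heading=276, draw]
LT 120: heading 276 -> 36
BK 19: (1.045,-9.945) -> (-14.326,-21.113) [heading=36, draw]
RT 144: heading 36 -> 252
PD: pen down
LT 45: heading 252 -> 297
PD: pen down
FD 13: (-14.326,-21.113) -> (-8.424,-32.696) [heading=297, draw]
FD 16: (-8.424,-32.696) -> (-1.16,-46.952) [heading=297, draw]
LT 144: heading 297 -> 81
BK 4: (-1.16,-46.952) -> (-1.786,-50.903) [heading=81, draw]
Final: pos=(-1.786,-50.903), heading=81, 5 segment(s) drawn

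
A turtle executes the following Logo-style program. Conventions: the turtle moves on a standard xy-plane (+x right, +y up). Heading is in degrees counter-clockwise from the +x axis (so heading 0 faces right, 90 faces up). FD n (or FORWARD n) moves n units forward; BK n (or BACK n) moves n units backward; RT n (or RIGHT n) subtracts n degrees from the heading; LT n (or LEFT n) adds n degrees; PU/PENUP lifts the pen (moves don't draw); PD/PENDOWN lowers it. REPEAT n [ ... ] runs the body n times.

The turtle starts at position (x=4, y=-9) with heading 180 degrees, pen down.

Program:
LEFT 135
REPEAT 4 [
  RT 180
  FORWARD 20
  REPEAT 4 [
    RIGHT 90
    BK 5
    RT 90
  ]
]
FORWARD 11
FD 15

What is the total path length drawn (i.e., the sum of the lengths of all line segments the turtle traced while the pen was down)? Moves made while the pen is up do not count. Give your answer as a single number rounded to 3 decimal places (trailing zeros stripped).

Executing turtle program step by step:
Start: pos=(4,-9), heading=180, pen down
LT 135: heading 180 -> 315
REPEAT 4 [
  -- iteration 1/4 --
  RT 180: heading 315 -> 135
  FD 20: (4,-9) -> (-10.142,5.142) [heading=135, draw]
  REPEAT 4 [
    -- iteration 1/4 --
    RT 90: heading 135 -> 45
    BK 5: (-10.142,5.142) -> (-13.678,1.607) [heading=45, draw]
    RT 90: heading 45 -> 315
    -- iteration 2/4 --
    RT 90: heading 315 -> 225
    BK 5: (-13.678,1.607) -> (-10.142,5.142) [heading=225, draw]
    RT 90: heading 225 -> 135
    -- iteration 3/4 --
    RT 90: heading 135 -> 45
    BK 5: (-10.142,5.142) -> (-13.678,1.607) [heading=45, draw]
    RT 90: heading 45 -> 315
    -- iteration 4/4 --
    RT 90: heading 315 -> 225
    BK 5: (-13.678,1.607) -> (-10.142,5.142) [heading=225, draw]
    RT 90: heading 225 -> 135
  ]
  -- iteration 2/4 --
  RT 180: heading 135 -> 315
  FD 20: (-10.142,5.142) -> (4,-9) [heading=315, draw]
  REPEAT 4 [
    -- iteration 1/4 --
    RT 90: heading 315 -> 225
    BK 5: (4,-9) -> (7.536,-5.464) [heading=225, draw]
    RT 90: heading 225 -> 135
    -- iteration 2/4 --
    RT 90: heading 135 -> 45
    BK 5: (7.536,-5.464) -> (4,-9) [heading=45, draw]
    RT 90: heading 45 -> 315
    -- iteration 3/4 --
    RT 90: heading 315 -> 225
    BK 5: (4,-9) -> (7.536,-5.464) [heading=225, draw]
    RT 90: heading 225 -> 135
    -- iteration 4/4 --
    RT 90: heading 135 -> 45
    BK 5: (7.536,-5.464) -> (4,-9) [heading=45, draw]
    RT 90: heading 45 -> 315
  ]
  -- iteration 3/4 --
  RT 180: heading 315 -> 135
  FD 20: (4,-9) -> (-10.142,5.142) [heading=135, draw]
  REPEAT 4 [
    -- iteration 1/4 --
    RT 90: heading 135 -> 45
    BK 5: (-10.142,5.142) -> (-13.678,1.607) [heading=45, draw]
    RT 90: heading 45 -> 315
    -- iteration 2/4 --
    RT 90: heading 315 -> 225
    BK 5: (-13.678,1.607) -> (-10.142,5.142) [heading=225, draw]
    RT 90: heading 225 -> 135
    -- iteration 3/4 --
    RT 90: heading 135 -> 45
    BK 5: (-10.142,5.142) -> (-13.678,1.607) [heading=45, draw]
    RT 90: heading 45 -> 315
    -- iteration 4/4 --
    RT 90: heading 315 -> 225
    BK 5: (-13.678,1.607) -> (-10.142,5.142) [heading=225, draw]
    RT 90: heading 225 -> 135
  ]
  -- iteration 4/4 --
  RT 180: heading 135 -> 315
  FD 20: (-10.142,5.142) -> (4,-9) [heading=315, draw]
  REPEAT 4 [
    -- iteration 1/4 --
    RT 90: heading 315 -> 225
    BK 5: (4,-9) -> (7.536,-5.464) [heading=225, draw]
    RT 90: heading 225 -> 135
    -- iteration 2/4 --
    RT 90: heading 135 -> 45
    BK 5: (7.536,-5.464) -> (4,-9) [heading=45, draw]
    RT 90: heading 45 -> 315
    -- iteration 3/4 --
    RT 90: heading 315 -> 225
    BK 5: (4,-9) -> (7.536,-5.464) [heading=225, draw]
    RT 90: heading 225 -> 135
    -- iteration 4/4 --
    RT 90: heading 135 -> 45
    BK 5: (7.536,-5.464) -> (4,-9) [heading=45, draw]
    RT 90: heading 45 -> 315
  ]
]
FD 11: (4,-9) -> (11.778,-16.778) [heading=315, draw]
FD 15: (11.778,-16.778) -> (22.385,-27.385) [heading=315, draw]
Final: pos=(22.385,-27.385), heading=315, 22 segment(s) drawn

Segment lengths:
  seg 1: (4,-9) -> (-10.142,5.142), length = 20
  seg 2: (-10.142,5.142) -> (-13.678,1.607), length = 5
  seg 3: (-13.678,1.607) -> (-10.142,5.142), length = 5
  seg 4: (-10.142,5.142) -> (-13.678,1.607), length = 5
  seg 5: (-13.678,1.607) -> (-10.142,5.142), length = 5
  seg 6: (-10.142,5.142) -> (4,-9), length = 20
  seg 7: (4,-9) -> (7.536,-5.464), length = 5
  seg 8: (7.536,-5.464) -> (4,-9), length = 5
  seg 9: (4,-9) -> (7.536,-5.464), length = 5
  seg 10: (7.536,-5.464) -> (4,-9), length = 5
  seg 11: (4,-9) -> (-10.142,5.142), length = 20
  seg 12: (-10.142,5.142) -> (-13.678,1.607), length = 5
  seg 13: (-13.678,1.607) -> (-10.142,5.142), length = 5
  seg 14: (-10.142,5.142) -> (-13.678,1.607), length = 5
  seg 15: (-13.678,1.607) -> (-10.142,5.142), length = 5
  seg 16: (-10.142,5.142) -> (4,-9), length = 20
  seg 17: (4,-9) -> (7.536,-5.464), length = 5
  seg 18: (7.536,-5.464) -> (4,-9), length = 5
  seg 19: (4,-9) -> (7.536,-5.464), length = 5
  seg 20: (7.536,-5.464) -> (4,-9), length = 5
  seg 21: (4,-9) -> (11.778,-16.778), length = 11
  seg 22: (11.778,-16.778) -> (22.385,-27.385), length = 15
Total = 186

Answer: 186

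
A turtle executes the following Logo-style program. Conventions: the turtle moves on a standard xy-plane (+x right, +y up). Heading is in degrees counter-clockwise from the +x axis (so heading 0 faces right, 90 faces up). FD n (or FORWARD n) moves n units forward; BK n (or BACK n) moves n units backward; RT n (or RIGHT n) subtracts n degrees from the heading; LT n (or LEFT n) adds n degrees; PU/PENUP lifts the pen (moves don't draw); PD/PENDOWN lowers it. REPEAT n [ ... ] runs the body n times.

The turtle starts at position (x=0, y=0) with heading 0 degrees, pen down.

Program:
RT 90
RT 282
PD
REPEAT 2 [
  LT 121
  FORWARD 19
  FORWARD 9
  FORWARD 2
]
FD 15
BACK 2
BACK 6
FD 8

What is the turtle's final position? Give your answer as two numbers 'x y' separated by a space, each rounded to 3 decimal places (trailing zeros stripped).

Answer: -38.692 -6.106

Derivation:
Executing turtle program step by step:
Start: pos=(0,0), heading=0, pen down
RT 90: heading 0 -> 270
RT 282: heading 270 -> 348
PD: pen down
REPEAT 2 [
  -- iteration 1/2 --
  LT 121: heading 348 -> 109
  FD 19: (0,0) -> (-6.186,17.965) [heading=109, draw]
  FD 9: (-6.186,17.965) -> (-9.116,26.475) [heading=109, draw]
  FD 2: (-9.116,26.475) -> (-9.767,28.366) [heading=109, draw]
  -- iteration 2/2 --
  LT 121: heading 109 -> 230
  FD 19: (-9.767,28.366) -> (-21.98,13.811) [heading=230, draw]
  FD 9: (-21.98,13.811) -> (-27.765,6.916) [heading=230, draw]
  FD 2: (-27.765,6.916) -> (-29.051,5.384) [heading=230, draw]
]
FD 15: (-29.051,5.384) -> (-38.692,-6.106) [heading=230, draw]
BK 2: (-38.692,-6.106) -> (-37.407,-4.574) [heading=230, draw]
BK 6: (-37.407,-4.574) -> (-33.55,0.022) [heading=230, draw]
FD 8: (-33.55,0.022) -> (-38.692,-6.106) [heading=230, draw]
Final: pos=(-38.692,-6.106), heading=230, 10 segment(s) drawn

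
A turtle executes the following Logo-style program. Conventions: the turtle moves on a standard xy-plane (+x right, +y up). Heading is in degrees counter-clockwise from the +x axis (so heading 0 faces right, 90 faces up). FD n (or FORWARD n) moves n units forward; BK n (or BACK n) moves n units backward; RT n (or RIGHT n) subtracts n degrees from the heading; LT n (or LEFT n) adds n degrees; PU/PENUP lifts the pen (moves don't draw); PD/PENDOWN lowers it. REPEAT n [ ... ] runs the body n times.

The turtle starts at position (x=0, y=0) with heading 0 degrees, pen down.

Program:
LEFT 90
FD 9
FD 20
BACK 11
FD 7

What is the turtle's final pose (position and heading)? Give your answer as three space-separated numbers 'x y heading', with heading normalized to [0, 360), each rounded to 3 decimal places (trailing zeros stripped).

Answer: 0 25 90

Derivation:
Executing turtle program step by step:
Start: pos=(0,0), heading=0, pen down
LT 90: heading 0 -> 90
FD 9: (0,0) -> (0,9) [heading=90, draw]
FD 20: (0,9) -> (0,29) [heading=90, draw]
BK 11: (0,29) -> (0,18) [heading=90, draw]
FD 7: (0,18) -> (0,25) [heading=90, draw]
Final: pos=(0,25), heading=90, 4 segment(s) drawn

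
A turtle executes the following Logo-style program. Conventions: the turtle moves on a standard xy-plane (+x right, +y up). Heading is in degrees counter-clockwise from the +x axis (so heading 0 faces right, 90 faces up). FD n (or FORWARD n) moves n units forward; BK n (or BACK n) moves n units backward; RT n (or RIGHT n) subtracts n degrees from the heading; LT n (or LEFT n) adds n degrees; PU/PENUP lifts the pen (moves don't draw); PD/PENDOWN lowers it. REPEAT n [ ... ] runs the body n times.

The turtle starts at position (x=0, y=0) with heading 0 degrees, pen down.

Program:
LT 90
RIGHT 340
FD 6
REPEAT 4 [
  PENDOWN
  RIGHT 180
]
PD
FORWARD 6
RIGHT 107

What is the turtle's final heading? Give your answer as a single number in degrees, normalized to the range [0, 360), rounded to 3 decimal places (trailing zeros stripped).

Answer: 3

Derivation:
Executing turtle program step by step:
Start: pos=(0,0), heading=0, pen down
LT 90: heading 0 -> 90
RT 340: heading 90 -> 110
FD 6: (0,0) -> (-2.052,5.638) [heading=110, draw]
REPEAT 4 [
  -- iteration 1/4 --
  PD: pen down
  RT 180: heading 110 -> 290
  -- iteration 2/4 --
  PD: pen down
  RT 180: heading 290 -> 110
  -- iteration 3/4 --
  PD: pen down
  RT 180: heading 110 -> 290
  -- iteration 4/4 --
  PD: pen down
  RT 180: heading 290 -> 110
]
PD: pen down
FD 6: (-2.052,5.638) -> (-4.104,11.276) [heading=110, draw]
RT 107: heading 110 -> 3
Final: pos=(-4.104,11.276), heading=3, 2 segment(s) drawn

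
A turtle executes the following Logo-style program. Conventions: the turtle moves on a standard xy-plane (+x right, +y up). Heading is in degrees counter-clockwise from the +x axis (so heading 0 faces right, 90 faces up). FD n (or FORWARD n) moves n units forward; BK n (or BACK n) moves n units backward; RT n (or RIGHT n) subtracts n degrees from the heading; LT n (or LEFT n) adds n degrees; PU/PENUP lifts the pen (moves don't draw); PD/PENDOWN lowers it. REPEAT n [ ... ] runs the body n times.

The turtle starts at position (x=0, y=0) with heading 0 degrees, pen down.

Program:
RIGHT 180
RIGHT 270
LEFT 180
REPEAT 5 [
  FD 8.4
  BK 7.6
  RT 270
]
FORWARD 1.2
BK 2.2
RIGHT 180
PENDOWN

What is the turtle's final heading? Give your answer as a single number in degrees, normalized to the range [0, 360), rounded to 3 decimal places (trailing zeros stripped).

Executing turtle program step by step:
Start: pos=(0,0), heading=0, pen down
RT 180: heading 0 -> 180
RT 270: heading 180 -> 270
LT 180: heading 270 -> 90
REPEAT 5 [
  -- iteration 1/5 --
  FD 8.4: (0,0) -> (0,8.4) [heading=90, draw]
  BK 7.6: (0,8.4) -> (0,0.8) [heading=90, draw]
  RT 270: heading 90 -> 180
  -- iteration 2/5 --
  FD 8.4: (0,0.8) -> (-8.4,0.8) [heading=180, draw]
  BK 7.6: (-8.4,0.8) -> (-0.8,0.8) [heading=180, draw]
  RT 270: heading 180 -> 270
  -- iteration 3/5 --
  FD 8.4: (-0.8,0.8) -> (-0.8,-7.6) [heading=270, draw]
  BK 7.6: (-0.8,-7.6) -> (-0.8,0) [heading=270, draw]
  RT 270: heading 270 -> 0
  -- iteration 4/5 --
  FD 8.4: (-0.8,0) -> (7.6,0) [heading=0, draw]
  BK 7.6: (7.6,0) -> (0,0) [heading=0, draw]
  RT 270: heading 0 -> 90
  -- iteration 5/5 --
  FD 8.4: (0,0) -> (0,8.4) [heading=90, draw]
  BK 7.6: (0,8.4) -> (0,0.8) [heading=90, draw]
  RT 270: heading 90 -> 180
]
FD 1.2: (0,0.8) -> (-1.2,0.8) [heading=180, draw]
BK 2.2: (-1.2,0.8) -> (1,0.8) [heading=180, draw]
RT 180: heading 180 -> 0
PD: pen down
Final: pos=(1,0.8), heading=0, 12 segment(s) drawn

Answer: 0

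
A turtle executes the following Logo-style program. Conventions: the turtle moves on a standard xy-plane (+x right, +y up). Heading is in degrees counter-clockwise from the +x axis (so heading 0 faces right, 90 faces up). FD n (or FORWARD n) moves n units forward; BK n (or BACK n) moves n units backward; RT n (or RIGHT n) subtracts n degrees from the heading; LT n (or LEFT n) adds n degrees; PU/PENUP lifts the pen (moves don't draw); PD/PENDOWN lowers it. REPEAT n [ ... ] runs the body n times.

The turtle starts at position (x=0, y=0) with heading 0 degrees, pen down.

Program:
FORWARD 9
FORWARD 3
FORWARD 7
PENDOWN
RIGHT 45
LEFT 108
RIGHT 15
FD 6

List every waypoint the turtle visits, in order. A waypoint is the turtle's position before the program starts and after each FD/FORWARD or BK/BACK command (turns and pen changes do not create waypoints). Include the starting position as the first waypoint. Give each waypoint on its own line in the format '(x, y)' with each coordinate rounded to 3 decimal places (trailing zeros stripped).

Executing turtle program step by step:
Start: pos=(0,0), heading=0, pen down
FD 9: (0,0) -> (9,0) [heading=0, draw]
FD 3: (9,0) -> (12,0) [heading=0, draw]
FD 7: (12,0) -> (19,0) [heading=0, draw]
PD: pen down
RT 45: heading 0 -> 315
LT 108: heading 315 -> 63
RT 15: heading 63 -> 48
FD 6: (19,0) -> (23.015,4.459) [heading=48, draw]
Final: pos=(23.015,4.459), heading=48, 4 segment(s) drawn
Waypoints (5 total):
(0, 0)
(9, 0)
(12, 0)
(19, 0)
(23.015, 4.459)

Answer: (0, 0)
(9, 0)
(12, 0)
(19, 0)
(23.015, 4.459)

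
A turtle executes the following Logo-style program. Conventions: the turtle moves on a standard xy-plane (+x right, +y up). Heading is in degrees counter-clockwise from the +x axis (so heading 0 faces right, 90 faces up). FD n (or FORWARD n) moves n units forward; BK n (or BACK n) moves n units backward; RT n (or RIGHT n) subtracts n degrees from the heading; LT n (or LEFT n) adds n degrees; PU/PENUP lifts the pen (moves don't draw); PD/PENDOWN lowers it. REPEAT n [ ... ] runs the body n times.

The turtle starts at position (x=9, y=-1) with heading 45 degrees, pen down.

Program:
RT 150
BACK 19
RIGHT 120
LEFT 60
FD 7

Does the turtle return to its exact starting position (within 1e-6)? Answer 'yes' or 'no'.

Answer: no

Derivation:
Executing turtle program step by step:
Start: pos=(9,-1), heading=45, pen down
RT 150: heading 45 -> 255
BK 19: (9,-1) -> (13.918,17.353) [heading=255, draw]
RT 120: heading 255 -> 135
LT 60: heading 135 -> 195
FD 7: (13.918,17.353) -> (7.156,15.541) [heading=195, draw]
Final: pos=(7.156,15.541), heading=195, 2 segment(s) drawn

Start position: (9, -1)
Final position: (7.156, 15.541)
Distance = 16.643; >= 1e-6 -> NOT closed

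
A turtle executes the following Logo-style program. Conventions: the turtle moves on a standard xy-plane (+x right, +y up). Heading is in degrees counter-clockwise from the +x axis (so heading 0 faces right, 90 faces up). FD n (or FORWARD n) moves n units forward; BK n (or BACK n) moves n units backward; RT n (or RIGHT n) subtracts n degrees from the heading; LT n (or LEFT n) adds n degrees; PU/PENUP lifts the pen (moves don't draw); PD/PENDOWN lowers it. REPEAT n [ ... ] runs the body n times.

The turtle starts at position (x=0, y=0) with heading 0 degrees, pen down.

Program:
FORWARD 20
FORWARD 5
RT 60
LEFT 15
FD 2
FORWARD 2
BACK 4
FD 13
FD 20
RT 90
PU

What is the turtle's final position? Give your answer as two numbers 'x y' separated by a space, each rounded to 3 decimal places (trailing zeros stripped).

Executing turtle program step by step:
Start: pos=(0,0), heading=0, pen down
FD 20: (0,0) -> (20,0) [heading=0, draw]
FD 5: (20,0) -> (25,0) [heading=0, draw]
RT 60: heading 0 -> 300
LT 15: heading 300 -> 315
FD 2: (25,0) -> (26.414,-1.414) [heading=315, draw]
FD 2: (26.414,-1.414) -> (27.828,-2.828) [heading=315, draw]
BK 4: (27.828,-2.828) -> (25,0) [heading=315, draw]
FD 13: (25,0) -> (34.192,-9.192) [heading=315, draw]
FD 20: (34.192,-9.192) -> (48.335,-23.335) [heading=315, draw]
RT 90: heading 315 -> 225
PU: pen up
Final: pos=(48.335,-23.335), heading=225, 7 segment(s) drawn

Answer: 48.335 -23.335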